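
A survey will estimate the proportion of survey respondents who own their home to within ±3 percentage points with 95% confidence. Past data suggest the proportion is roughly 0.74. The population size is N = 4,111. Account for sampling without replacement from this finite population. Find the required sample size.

n = 685

For a proportion with margin E = 0.03 at 95% confidence, z = 1.960.
n = p̂(1−p̂)(z/E)² = 0.74 × 0.26 × (1.960/0.03)² = 821.25 — call this n₀.
Finite-population correction with N = 4,111: n = n₀ / (1 + (n₀−1)/N) = 821.25 / 1.2 = 684.38
Round up: n = 685.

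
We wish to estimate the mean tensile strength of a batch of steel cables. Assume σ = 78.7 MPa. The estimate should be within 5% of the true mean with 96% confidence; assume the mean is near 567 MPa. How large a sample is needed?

For a mean, the margin of error is E = z·σ/√n, so n = (zσ/E)².
At 96% confidence, z = 2.054.
E = 5% of 567 = 28.35 MPa.
n = (2.054 × 78.7 / 28.35)² = 32.51
Round up: n = 33.

33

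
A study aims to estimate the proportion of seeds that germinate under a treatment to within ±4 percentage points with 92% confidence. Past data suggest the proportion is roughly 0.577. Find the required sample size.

468

For a proportion with margin E = 0.04 at 92% confidence, z = 1.751.
n = p̂(1−p̂)(z/E)² = 0.577 × 0.423 × (1.751/0.04)² = 467.70
Round up: n = 468.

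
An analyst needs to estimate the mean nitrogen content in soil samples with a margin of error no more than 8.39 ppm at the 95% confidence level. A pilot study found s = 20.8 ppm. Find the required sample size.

24

For a mean, the margin of error is E = z·σ/√n, so n = (zσ/E)².
At 95% confidence, z = 1.960.
n = (1.960 × 20.8 / 8.39)² = 23.61
Round up: n = 24.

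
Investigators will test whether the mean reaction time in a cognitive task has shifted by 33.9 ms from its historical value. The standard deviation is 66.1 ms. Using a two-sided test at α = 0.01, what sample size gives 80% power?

For a one-sample z-test, n = ((z_{α/2} + z_β)·σ/δ)².
z_{α/2} = 2.576 (two-sided α = 0.01); z_β = 0.842 (power 80% → β = 0.2).
n = (3.418 × 66.1 / 33.9)² = 44.42
Round up: n = 45.

45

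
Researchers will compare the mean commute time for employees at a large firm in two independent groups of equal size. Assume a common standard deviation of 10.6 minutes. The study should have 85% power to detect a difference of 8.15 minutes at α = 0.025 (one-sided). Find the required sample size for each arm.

31 per group

For two equal groups, n per group = 2·((z_α + z_β)·σ/δ)².
z_α = 1.960; z_β = 1.036 (power 85%).
n = 2 × (2.996 × 10.6 / 8.15)² = 2 × 15.18 = 30.36
Round up: n = 31 per group.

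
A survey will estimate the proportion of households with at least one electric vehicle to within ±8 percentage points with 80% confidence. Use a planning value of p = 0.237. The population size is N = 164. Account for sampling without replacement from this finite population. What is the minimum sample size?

For a proportion with margin E = 0.08 at 80% confidence, z = 1.282.
n = p̂(1−p̂)(z/E)² = 0.237 × 0.763 × (1.282/0.08)² = 46.44 — call this n₀.
Finite-population correction with N = 164: n = n₀ / (1 + (n₀−1)/N) = 46.44 / 1.277 = 36.37
Round up: n = 37.

n = 37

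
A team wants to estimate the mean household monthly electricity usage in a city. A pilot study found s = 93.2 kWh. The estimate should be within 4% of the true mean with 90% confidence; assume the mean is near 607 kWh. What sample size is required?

For a mean, the margin of error is E = z·σ/√n, so n = (zσ/E)².
At 90% confidence, z = 1.645.
E = 4% of 607 = 24.28 kWh.
n = (1.645 × 93.2 / 24.28)² = 39.87
Round up: n = 40.

40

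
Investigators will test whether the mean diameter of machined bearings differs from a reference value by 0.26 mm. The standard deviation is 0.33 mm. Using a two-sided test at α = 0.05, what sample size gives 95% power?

For a one-sample z-test, n = ((z_{α/2} + z_β)·σ/δ)².
z_{α/2} = 1.960 (two-sided α = 0.05); z_β = 1.645 (power 95% → β = 0.05).
n = (3.605 × 0.33 / 0.26)² = 20.94
Round up: n = 21.

n = 21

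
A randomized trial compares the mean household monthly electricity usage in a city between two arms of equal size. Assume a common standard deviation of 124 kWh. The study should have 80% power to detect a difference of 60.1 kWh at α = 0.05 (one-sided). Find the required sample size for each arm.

For two equal groups, n per group = 2·((z_α + z_β)·σ/δ)².
z_α = 1.645; z_β = 0.842 (power 80%).
n = 2 × (2.487 × 124 / 60.1)² = 2 × 26.33 = 52.66
Round up: n = 53 per group.

53 per group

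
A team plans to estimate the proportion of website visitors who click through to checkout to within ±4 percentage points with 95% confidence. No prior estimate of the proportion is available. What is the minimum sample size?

For a proportion with margin E = 0.04 at 95% confidence, z = 1.960.
With no prior estimate, use p = 0.5, which maximizes p(1−p) at 0.25.
n = 0.25 × (z/E)² = 0.25 × (1.960/0.04)² = 600.25
Round up: n = 601.

601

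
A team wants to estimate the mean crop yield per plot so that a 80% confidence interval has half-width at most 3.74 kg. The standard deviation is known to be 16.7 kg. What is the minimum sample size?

For a mean, the margin of error is E = z·σ/√n, so n = (zσ/E)².
At 80% confidence, z = 1.282.
n = (1.282 × 16.7 / 3.74)² = 32.77
Round up: n = 33.

33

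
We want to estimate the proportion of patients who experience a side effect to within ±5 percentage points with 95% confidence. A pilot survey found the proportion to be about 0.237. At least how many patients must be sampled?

278

For a proportion with margin E = 0.05 at 95% confidence, z = 1.960.
n = p̂(1−p̂)(z/E)² = 0.237 × 0.763 × (1.960/0.05)² = 277.87
Round up: n = 278.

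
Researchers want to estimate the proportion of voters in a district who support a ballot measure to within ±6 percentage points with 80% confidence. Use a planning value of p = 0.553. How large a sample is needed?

n = 113

For a proportion with margin E = 0.06 at 80% confidence, z = 1.282.
n = p̂(1−p̂)(z/E)² = 0.553 × 0.447 × (1.282/0.06)² = 112.85
Round up: n = 113.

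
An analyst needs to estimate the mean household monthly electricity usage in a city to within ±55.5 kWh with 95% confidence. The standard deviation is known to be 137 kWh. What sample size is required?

For a mean, the margin of error is E = z·σ/√n, so n = (zσ/E)².
At 95% confidence, z = 1.960.
n = (1.960 × 137 / 55.5)² = 23.41
Round up: n = 24.

24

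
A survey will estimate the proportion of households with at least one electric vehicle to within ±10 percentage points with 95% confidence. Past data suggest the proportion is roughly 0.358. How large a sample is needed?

n = 89

For a proportion with margin E = 0.1 at 95% confidence, z = 1.960.
n = p̂(1−p̂)(z/E)² = 0.358 × 0.642 × (1.960/0.1)² = 88.29
Round up: n = 89.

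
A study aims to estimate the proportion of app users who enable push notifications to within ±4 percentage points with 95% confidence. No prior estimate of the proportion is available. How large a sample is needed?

For a proportion with margin E = 0.04 at 95% confidence, z = 1.960.
With no prior estimate, use p = 0.5, which maximizes p(1−p) at 0.25.
n = 0.25 × (z/E)² = 0.25 × (1.960/0.04)² = 600.25
Round up: n = 601.

601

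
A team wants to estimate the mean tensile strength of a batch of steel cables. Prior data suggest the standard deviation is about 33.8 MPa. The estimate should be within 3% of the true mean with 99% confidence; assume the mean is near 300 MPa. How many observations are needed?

For a mean, the margin of error is E = z·σ/√n, so n = (zσ/E)².
At 99% confidence, z = 2.576.
E = 3% of 300 = 9 MPa.
n = (2.576 × 33.8 / 9)² = 93.59
Round up: n = 94.

94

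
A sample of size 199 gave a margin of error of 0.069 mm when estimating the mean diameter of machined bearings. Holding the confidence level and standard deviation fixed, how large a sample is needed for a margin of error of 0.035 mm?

Margin of error scales as 1/√n, so n₂ = n₁·(E₁/E₂)².
n₂ = 199 × (0.069/0.035)² = 199 × 3.887 = 773.51
Round up: n₂ = 774.

n = 774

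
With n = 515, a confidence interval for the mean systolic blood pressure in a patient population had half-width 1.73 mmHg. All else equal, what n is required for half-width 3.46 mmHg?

129

Margin of error scales as 1/√n, so n₂ = n₁·(E₁/E₂)².
n₂ = 515 × (1.73/3.46)² = 515 × 0.25 = 128.75
Round up: n₂ = 129.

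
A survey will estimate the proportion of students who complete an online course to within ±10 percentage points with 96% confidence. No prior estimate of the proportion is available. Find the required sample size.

106

For a proportion with margin E = 0.1 at 96% confidence, z = 2.054.
With no prior estimate, use p = 0.5, which maximizes p(1−p) at 0.25.
n = 0.25 × (z/E)² = 0.25 × (2.054/0.1)² = 105.47
Round up: n = 106.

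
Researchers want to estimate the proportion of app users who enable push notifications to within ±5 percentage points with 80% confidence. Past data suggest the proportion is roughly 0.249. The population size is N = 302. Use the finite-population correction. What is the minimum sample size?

For a proportion with margin E = 0.05 at 80% confidence, z = 1.282.
n = p̂(1−p̂)(z/E)² = 0.249 × 0.751 × (1.282/0.05)² = 122.93 — call this n₀.
Finite-population correction with N = 302: n = n₀ / (1 + (n₀−1)/N) = 122.93 / 1.404 = 87.56
Round up: n = 88.

n = 88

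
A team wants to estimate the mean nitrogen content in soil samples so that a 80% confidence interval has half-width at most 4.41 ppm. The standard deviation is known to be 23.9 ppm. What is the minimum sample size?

49

For a mean, the margin of error is E = z·σ/√n, so n = (zσ/E)².
At 80% confidence, z = 1.282.
n = (1.282 × 23.9 / 4.41)² = 48.27
Round up: n = 49.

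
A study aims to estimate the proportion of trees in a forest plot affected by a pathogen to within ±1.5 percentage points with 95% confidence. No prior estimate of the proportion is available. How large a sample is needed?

4269

For a proportion with margin E = 0.015 at 95% confidence, z = 1.960.
With no prior estimate, use p = 0.5, which maximizes p(1−p) at 0.25.
n = 0.25 × (z/E)² = 0.25 × (1.960/0.015)² = 4268.44
Round up: n = 4269.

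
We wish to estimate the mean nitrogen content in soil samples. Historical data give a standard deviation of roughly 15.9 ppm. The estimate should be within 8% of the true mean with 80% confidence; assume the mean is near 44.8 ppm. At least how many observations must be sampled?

33

For a mean, the margin of error is E = z·σ/√n, so n = (zσ/E)².
At 80% confidence, z = 1.282.
E = 8% of 44.8 = 3.584 ppm.
n = (1.282 × 15.9 / 3.584)² = 32.35
Round up: n = 33.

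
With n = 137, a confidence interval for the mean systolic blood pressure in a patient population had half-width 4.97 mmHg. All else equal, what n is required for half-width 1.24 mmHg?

2201

Margin of error scales as 1/√n, so n₂ = n₁·(E₁/E₂)².
n₂ = 137 × (4.97/1.24)² = 137 × 16.06 = 2200.22
Round up: n₂ = 2201.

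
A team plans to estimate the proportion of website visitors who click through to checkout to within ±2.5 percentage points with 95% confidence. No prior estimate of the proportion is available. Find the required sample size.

1537

For a proportion with margin E = 0.025 at 95% confidence, z = 1.960.
With no prior estimate, use p = 0.5, which maximizes p(1−p) at 0.25.
n = 0.25 × (z/E)² = 0.25 × (1.960/0.025)² = 1536.64
Round up: n = 1537.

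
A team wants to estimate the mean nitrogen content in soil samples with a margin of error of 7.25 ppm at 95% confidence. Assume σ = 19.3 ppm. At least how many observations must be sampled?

For a mean, the margin of error is E = z·σ/√n, so n = (zσ/E)².
At 95% confidence, z = 1.960.
n = (1.960 × 19.3 / 7.25)² = 27.22
Round up: n = 28.

28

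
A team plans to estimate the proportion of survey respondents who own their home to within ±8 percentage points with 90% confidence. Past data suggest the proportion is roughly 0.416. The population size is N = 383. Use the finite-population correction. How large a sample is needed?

For a proportion with margin E = 0.08 at 90% confidence, z = 1.645.
n = p̂(1−p̂)(z/E)² = 0.416 × 0.584 × (1.645/0.08)² = 102.72 — call this n₀.
Finite-population correction with N = 383: n = n₀ / (1 + (n₀−1)/N) = 102.72 / 1.266 = 81.14
Round up: n = 82.

n = 82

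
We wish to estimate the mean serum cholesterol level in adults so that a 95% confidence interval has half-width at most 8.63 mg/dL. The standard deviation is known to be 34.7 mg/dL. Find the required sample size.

For a mean, the margin of error is E = z·σ/√n, so n = (zσ/E)².
At 95% confidence, z = 1.960.
n = (1.960 × 34.7 / 8.63)² = 62.11
Round up: n = 63.

n = 63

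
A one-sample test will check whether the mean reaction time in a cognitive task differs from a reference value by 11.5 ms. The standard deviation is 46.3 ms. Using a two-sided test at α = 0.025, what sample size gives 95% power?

n = 245

For a one-sample z-test, n = ((z_{α/2} + z_β)·σ/δ)².
z_{α/2} = 2.241 (two-sided α = 0.025); z_β = 1.645 (power 95% → β = 0.05).
n = (3.886 × 46.3 / 11.5)² = 244.78
Round up: n = 245.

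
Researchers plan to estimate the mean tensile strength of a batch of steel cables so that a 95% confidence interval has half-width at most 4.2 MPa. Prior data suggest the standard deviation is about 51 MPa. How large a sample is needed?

n = 567

For a mean, the margin of error is E = z·σ/√n, so n = (zσ/E)².
At 95% confidence, z = 1.960.
n = (1.960 × 51 / 4.2)² = 566.44
Round up: n = 567.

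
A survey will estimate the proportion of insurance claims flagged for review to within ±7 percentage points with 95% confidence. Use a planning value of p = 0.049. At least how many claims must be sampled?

37

For a proportion with margin E = 0.07 at 95% confidence, z = 1.960.
n = p̂(1−p̂)(z/E)² = 0.049 × 0.951 × (1.960/0.07)² = 36.53
Round up: n = 37.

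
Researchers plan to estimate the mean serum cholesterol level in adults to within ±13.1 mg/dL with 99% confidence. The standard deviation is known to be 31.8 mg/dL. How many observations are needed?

40

For a mean, the margin of error is E = z·σ/√n, so n = (zσ/E)².
At 99% confidence, z = 2.576.
n = (2.576 × 31.8 / 13.1)² = 39.10
Round up: n = 40.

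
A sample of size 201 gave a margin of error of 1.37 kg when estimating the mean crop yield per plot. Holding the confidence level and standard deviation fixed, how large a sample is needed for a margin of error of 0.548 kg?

Margin of error scales as 1/√n, so n₂ = n₁·(E₁/E₂)².
n₂ = 201 × (1.37/0.548)² = 201 × 6.25 = 1256.25
Round up: n₂ = 1257.

n = 1257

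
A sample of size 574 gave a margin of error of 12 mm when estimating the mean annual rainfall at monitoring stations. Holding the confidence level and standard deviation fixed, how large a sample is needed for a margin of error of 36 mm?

Margin of error scales as 1/√n, so n₂ = n₁·(E₁/E₂)².
n₂ = 574 × (12/36)² = 574 × 0.1111 = 63.77
Round up: n₂ = 64.

64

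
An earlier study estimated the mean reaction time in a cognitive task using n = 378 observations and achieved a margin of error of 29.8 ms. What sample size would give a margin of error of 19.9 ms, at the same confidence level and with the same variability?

Margin of error scales as 1/√n, so n₂ = n₁·(E₁/E₂)².
n₂ = 378 × (29.8/19.9)² = 378 × 2.242 = 847.48
Round up: n₂ = 848.

848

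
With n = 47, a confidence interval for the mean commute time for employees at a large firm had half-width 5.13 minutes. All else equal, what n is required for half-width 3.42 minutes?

Margin of error scales as 1/√n, so n₂ = n₁·(E₁/E₂)².
n₂ = 47 × (5.13/3.42)² = 47 × 2.25 = 105.75
Round up: n₂ = 106.

106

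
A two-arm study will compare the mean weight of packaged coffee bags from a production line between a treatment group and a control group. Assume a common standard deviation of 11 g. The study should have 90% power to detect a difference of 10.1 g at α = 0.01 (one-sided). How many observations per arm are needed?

For two equal groups, n per group = 2·((z_α + z_β)·σ/δ)².
z_α = 2.326; z_β = 1.282 (power 90%).
n = 2 × (3.608 × 11 / 10.1)² = 2 × 15.44 = 30.88
Round up: n = 31 per group.

31 per group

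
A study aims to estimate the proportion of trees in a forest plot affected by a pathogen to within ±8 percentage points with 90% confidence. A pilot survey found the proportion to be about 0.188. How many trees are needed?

For a proportion with margin E = 0.08 at 90% confidence, z = 1.645.
n = p̂(1−p̂)(z/E)² = 0.188 × 0.812 × (1.645/0.08)² = 64.55
Round up: n = 65.

65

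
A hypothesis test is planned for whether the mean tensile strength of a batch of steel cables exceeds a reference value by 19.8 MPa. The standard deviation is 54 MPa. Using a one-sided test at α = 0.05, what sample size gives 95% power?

81

For a one-sample z-test, n = ((z_α + z_β)·σ/δ)².
z_α = 1.645 (one-sided α = 0.05); z_β = 1.645 (power 95% → β = 0.05).
n = (3.290 × 54 / 19.8)² = 80.51
Round up: n = 81.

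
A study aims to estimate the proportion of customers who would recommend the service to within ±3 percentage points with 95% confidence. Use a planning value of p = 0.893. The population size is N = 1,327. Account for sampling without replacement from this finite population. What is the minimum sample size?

For a proportion with margin E = 0.03 at 95% confidence, z = 1.960.
n = p̂(1−p̂)(z/E)² = 0.893 × 0.107 × (1.960/0.03)² = 407.85 — call this n₀.
Finite-population correction with N = 1,327: n = n₀ / (1 + (n₀−1)/N) = 407.85 / 1.307 = 312.05
Round up: n = 313.

313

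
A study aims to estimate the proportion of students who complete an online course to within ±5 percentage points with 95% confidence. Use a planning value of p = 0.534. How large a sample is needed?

For a proportion with margin E = 0.05 at 95% confidence, z = 1.960.
n = p̂(1−p̂)(z/E)² = 0.534 × 0.466 × (1.960/0.05)² = 382.38
Round up: n = 383.

383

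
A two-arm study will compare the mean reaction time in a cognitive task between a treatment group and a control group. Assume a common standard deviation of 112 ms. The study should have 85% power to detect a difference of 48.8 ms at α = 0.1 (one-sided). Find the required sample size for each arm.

For two equal groups, n per group = 2·((z_α + z_β)·σ/δ)².
z_α = 1.282; z_β = 1.036 (power 85%).
n = 2 × (2.318 × 112 / 48.8)² = 2 × 28.30 = 56.60
Round up: n = 57 per group.

57 per group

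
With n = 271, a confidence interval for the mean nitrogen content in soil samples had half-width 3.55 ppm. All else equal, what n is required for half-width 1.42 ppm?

Margin of error scales as 1/√n, so n₂ = n₁·(E₁/E₂)².
n₂ = 271 × (3.55/1.42)² = 271 × 6.25 = 1693.75
Round up: n₂ = 1694.

n = 1694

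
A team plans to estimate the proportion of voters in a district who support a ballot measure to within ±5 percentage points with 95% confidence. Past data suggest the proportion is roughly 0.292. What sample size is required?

For a proportion with margin E = 0.05 at 95% confidence, z = 1.960.
n = p̂(1−p̂)(z/E)² = 0.292 × 0.708 × (1.960/0.05)² = 317.68
Round up: n = 318.

318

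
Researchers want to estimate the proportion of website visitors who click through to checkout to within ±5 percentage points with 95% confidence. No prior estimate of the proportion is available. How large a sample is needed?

385

For a proportion with margin E = 0.05 at 95% confidence, z = 1.960.
With no prior estimate, use p = 0.5, which maximizes p(1−p) at 0.25.
n = 0.25 × (z/E)² = 0.25 × (1.960/0.05)² = 384.16
Round up: n = 385.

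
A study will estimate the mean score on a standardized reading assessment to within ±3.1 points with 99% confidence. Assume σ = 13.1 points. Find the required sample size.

119

For a mean, the margin of error is E = z·σ/√n, so n = (zσ/E)².
At 99% confidence, z = 2.576.
n = (2.576 × 13.1 / 3.1)² = 118.50
Round up: n = 119.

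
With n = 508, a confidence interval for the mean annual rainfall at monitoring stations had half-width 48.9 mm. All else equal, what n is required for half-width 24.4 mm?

Margin of error scales as 1/√n, so n₂ = n₁·(E₁/E₂)².
n₂ = 508 × (48.9/24.4)² = 508 × 4.016 = 2040.13
Round up: n₂ = 2041.

2041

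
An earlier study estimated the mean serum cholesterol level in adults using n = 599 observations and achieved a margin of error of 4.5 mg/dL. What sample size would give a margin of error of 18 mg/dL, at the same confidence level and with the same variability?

n = 38

Margin of error scales as 1/√n, so n₂ = n₁·(E₁/E₂)².
n₂ = 599 × (4.5/18)² = 599 × 0.0625 = 37.44
Round up: n₂ = 38.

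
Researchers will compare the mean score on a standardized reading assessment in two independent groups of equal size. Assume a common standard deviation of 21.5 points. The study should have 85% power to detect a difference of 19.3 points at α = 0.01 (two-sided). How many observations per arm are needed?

For two equal groups, n per group = 2·((z_{α/2} + z_β)·σ/δ)².
z_{α/2} = 2.576; z_β = 1.036 (power 85%).
n = 2 × (3.612 × 21.5 / 19.3)² = 2 × 16.19 = 32.38
Round up: n = 33 per group.

33 per group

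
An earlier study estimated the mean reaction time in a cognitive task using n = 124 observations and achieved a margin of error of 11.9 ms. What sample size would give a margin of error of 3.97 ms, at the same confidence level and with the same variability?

Margin of error scales as 1/√n, so n₂ = n₁·(E₁/E₂)².
n₂ = 124 × (11.9/3.97)² = 124 × 8.985 = 1114.14
Round up: n₂ = 1115.

n = 1115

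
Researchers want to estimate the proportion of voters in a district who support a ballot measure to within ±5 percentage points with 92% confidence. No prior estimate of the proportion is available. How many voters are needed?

n = 307

For a proportion with margin E = 0.05 at 92% confidence, z = 1.751.
With no prior estimate, use p = 0.5, which maximizes p(1−p) at 0.25.
n = 0.25 × (z/E)² = 0.25 × (1.751/0.05)² = 306.60
Round up: n = 307.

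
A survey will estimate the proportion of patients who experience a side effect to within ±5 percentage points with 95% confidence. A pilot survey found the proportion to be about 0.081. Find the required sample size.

For a proportion with margin E = 0.05 at 95% confidence, z = 1.960.
n = p̂(1−p̂)(z/E)² = 0.081 × 0.919 × (1.960/0.05)² = 114.39
Round up: n = 115.

115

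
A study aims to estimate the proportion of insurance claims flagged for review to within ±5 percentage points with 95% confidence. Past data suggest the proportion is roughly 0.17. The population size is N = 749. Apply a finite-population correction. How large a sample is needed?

For a proportion with margin E = 0.05 at 95% confidence, z = 1.960.
n = p̂(1−p̂)(z/E)² = 0.17 × 0.83 × (1.960/0.05)² = 216.82 — call this n₀.
Finite-population correction with N = 749: n = n₀ / (1 + (n₀−1)/N) = 216.82 / 1.288 = 168.34
Round up: n = 169.

n = 169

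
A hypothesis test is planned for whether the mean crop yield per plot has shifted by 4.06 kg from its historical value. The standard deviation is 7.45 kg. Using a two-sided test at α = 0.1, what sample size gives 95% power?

n = 37

For a one-sample z-test, n = ((z_{α/2} + z_β)·σ/δ)².
z_{α/2} = 1.645 (two-sided α = 0.1); z_β = 1.645 (power 95% → β = 0.05).
n = (3.290 × 7.45 / 4.06)² = 36.45
Round up: n = 37.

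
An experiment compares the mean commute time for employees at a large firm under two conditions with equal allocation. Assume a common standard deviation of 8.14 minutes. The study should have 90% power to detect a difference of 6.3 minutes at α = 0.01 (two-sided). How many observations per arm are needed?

For two equal groups, n per group = 2·((z_{α/2} + z_β)·σ/δ)².
z_{α/2} = 2.576; z_β = 1.282 (power 90%).
n = 2 × (3.858 × 8.14 / 6.3)² = 2 × 24.85 = 49.70
Round up: n = 50 per group.

50 per group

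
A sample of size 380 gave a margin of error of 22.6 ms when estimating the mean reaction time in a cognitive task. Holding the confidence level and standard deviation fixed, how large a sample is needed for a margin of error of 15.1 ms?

852

Margin of error scales as 1/√n, so n₂ = n₁·(E₁/E₂)².
n₂ = 380 × (22.6/15.1)² = 380 × 2.24 = 851.20
Round up: n₂ = 852.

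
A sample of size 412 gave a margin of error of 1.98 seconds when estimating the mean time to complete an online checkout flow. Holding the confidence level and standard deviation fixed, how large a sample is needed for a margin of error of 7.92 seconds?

Margin of error scales as 1/√n, so n₂ = n₁·(E₁/E₂)².
n₂ = 412 × (1.98/7.92)² = 412 × 0.0625 = 25.75
Round up: n₂ = 26.

26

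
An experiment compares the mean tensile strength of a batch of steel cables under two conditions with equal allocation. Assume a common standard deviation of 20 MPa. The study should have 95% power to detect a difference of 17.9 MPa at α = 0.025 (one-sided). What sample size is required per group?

33 per group

For two equal groups, n per group = 2·((z_α + z_β)·σ/δ)².
z_α = 1.960; z_β = 1.645 (power 95%).
n = 2 × (3.605 × 20 / 17.9)² = 2 × 16.22 = 32.44
Round up: n = 33 per group.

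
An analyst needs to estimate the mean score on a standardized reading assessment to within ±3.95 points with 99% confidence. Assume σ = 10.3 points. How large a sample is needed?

46

For a mean, the margin of error is E = z·σ/√n, so n = (zσ/E)².
At 99% confidence, z = 2.576.
n = (2.576 × 10.3 / 3.95)² = 45.12
Round up: n = 46.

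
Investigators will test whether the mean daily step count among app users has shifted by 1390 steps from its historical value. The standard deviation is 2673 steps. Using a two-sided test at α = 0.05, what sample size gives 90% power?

For a one-sample z-test, n = ((z_{α/2} + z_β)·σ/δ)².
z_{α/2} = 1.960 (two-sided α = 0.05); z_β = 1.282 (power 90% → β = 0.1).
n = (3.242 × 2673 / 1390)² = 38.87
Round up: n = 39.

39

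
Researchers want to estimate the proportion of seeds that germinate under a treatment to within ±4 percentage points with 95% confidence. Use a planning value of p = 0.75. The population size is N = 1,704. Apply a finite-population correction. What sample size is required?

For a proportion with margin E = 0.04 at 95% confidence, z = 1.960.
n = p̂(1−p̂)(z/E)² = 0.75 × 0.25 × (1.960/0.04)² = 450.19 — call this n₀.
Finite-population correction with N = 1,704: n = n₀ / (1 + (n₀−1)/N) = 450.19 / 1.264 = 356.16
Round up: n = 357.

357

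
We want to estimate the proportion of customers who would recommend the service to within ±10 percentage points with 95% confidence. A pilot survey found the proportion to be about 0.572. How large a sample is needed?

For a proportion with margin E = 0.1 at 95% confidence, z = 1.960.
n = p̂(1−p̂)(z/E)² = 0.572 × 0.428 × (1.960/0.1)² = 94.05
Round up: n = 95.

n = 95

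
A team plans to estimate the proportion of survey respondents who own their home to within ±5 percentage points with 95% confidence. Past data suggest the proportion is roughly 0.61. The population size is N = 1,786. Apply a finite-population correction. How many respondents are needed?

For a proportion with margin E = 0.05 at 95% confidence, z = 1.960.
n = p̂(1−p̂)(z/E)² = 0.61 × 0.39 × (1.960/0.05)² = 365.57 — call this n₀.
Finite-population correction with N = 1,786: n = n₀ / (1 + (n₀−1)/N) = 365.57 / 1.204 = 303.63
Round up: n = 304.

304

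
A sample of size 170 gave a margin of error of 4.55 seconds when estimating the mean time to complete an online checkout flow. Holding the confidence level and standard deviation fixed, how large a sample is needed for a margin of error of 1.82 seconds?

1063

Margin of error scales as 1/√n, so n₂ = n₁·(E₁/E₂)².
n₂ = 170 × (4.55/1.82)² = 170 × 6.25 = 1062.50
Round up: n₂ = 1063.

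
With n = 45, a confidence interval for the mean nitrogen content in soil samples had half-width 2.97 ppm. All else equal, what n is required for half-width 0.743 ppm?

n = 720

Margin of error scales as 1/√n, so n₂ = n₁·(E₁/E₂)².
n₂ = 45 × (2.97/0.743)² = 45 × 15.98 = 719.10
Round up: n₂ = 720.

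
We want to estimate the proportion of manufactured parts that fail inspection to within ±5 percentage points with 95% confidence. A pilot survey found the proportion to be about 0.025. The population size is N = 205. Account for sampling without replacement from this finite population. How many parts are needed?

32

For a proportion with margin E = 0.05 at 95% confidence, z = 1.960.
n = p̂(1−p̂)(z/E)² = 0.025 × 0.975 × (1.960/0.05)² = 37.46 — call this n₀.
Finite-population correction with N = 205: n = n₀ / (1 + (n₀−1)/N) = 37.46 / 1.178 = 31.80
Round up: n = 32.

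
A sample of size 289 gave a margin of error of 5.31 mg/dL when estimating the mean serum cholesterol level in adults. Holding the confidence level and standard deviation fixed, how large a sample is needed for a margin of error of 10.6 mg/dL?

Margin of error scales as 1/√n, so n₂ = n₁·(E₁/E₂)².
n₂ = 289 × (5.31/10.6)² = 289 × 0.2509 = 72.51
Round up: n₂ = 73.

73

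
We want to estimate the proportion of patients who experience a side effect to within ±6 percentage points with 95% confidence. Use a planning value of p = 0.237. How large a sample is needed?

193

For a proportion with margin E = 0.06 at 95% confidence, z = 1.960.
n = p̂(1−p̂)(z/E)² = 0.237 × 0.763 × (1.960/0.06)² = 192.97
Round up: n = 193.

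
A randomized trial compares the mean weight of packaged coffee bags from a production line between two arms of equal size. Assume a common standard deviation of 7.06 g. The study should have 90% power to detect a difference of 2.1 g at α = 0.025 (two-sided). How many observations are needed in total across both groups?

For two equal groups, n per group = 2·((z_{α/2} + z_β)·σ/δ)².
z_{α/2} = 2.241; z_β = 1.282 (power 90%).
n = 2 × (3.523 × 7.06 / 2.1)² = 2 × 140.28 = 280.56
Round up: n = 281 per group.
Total across both groups: 2 × 281 = 562.

562 total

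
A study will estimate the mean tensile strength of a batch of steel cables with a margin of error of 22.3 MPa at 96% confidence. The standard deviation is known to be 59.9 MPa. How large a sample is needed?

31

For a mean, the margin of error is E = z·σ/√n, so n = (zσ/E)².
At 96% confidence, z = 2.054.
n = (2.054 × 59.9 / 22.3)² = 30.44
Round up: n = 31.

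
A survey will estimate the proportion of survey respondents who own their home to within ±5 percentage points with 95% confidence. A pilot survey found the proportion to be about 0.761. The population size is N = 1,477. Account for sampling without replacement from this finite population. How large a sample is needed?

236

For a proportion with margin E = 0.05 at 95% confidence, z = 1.960.
n = p̂(1−p̂)(z/E)² = 0.761 × 0.239 × (1.960/0.05)² = 279.48 — call this n₀.
Finite-population correction with N = 1,477: n = n₀ / (1 + (n₀−1)/N) = 279.48 / 1.189 = 235.05
Round up: n = 236.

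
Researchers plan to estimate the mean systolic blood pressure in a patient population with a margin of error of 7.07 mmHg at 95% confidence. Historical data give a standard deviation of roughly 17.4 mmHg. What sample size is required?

For a mean, the margin of error is E = z·σ/√n, so n = (zσ/E)².
At 95% confidence, z = 1.960.
n = (1.960 × 17.4 / 7.07)² = 23.27
Round up: n = 24.

24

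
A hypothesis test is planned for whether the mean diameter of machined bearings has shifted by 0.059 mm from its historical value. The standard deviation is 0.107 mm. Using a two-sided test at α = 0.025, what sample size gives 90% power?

n = 41

For a one-sample z-test, n = ((z_{α/2} + z_β)·σ/δ)².
z_{α/2} = 2.241 (two-sided α = 0.025); z_β = 1.282 (power 90% → β = 0.1).
n = (3.523 × 0.107 / 0.059)² = 40.82
Round up: n = 41.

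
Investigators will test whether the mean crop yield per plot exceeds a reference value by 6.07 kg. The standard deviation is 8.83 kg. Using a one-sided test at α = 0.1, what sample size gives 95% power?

For a one-sample z-test, n = ((z_α + z_β)·σ/δ)².
z_α = 1.282 (one-sided α = 0.1); z_β = 1.645 (power 95% → β = 0.05).
n = (2.927 × 8.83 / 6.07)² = 18.13
Round up: n = 19.

19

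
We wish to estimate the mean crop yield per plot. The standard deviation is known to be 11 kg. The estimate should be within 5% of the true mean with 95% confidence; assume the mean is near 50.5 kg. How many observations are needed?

73

For a mean, the margin of error is E = z·σ/√n, so n = (zσ/E)².
At 95% confidence, z = 1.960.
E = 5% of 50.5 = 2.525 kg.
n = (1.960 × 11 / 2.525)² = 72.91
Round up: n = 73.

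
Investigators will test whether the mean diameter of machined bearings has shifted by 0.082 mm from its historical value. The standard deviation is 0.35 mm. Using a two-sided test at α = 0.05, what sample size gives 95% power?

n = 237

For a one-sample z-test, n = ((z_{α/2} + z_β)·σ/δ)².
z_{α/2} = 1.960 (two-sided α = 0.05); z_β = 1.645 (power 95% → β = 0.05).
n = (3.605 × 0.35 / 0.082)² = 236.77
Round up: n = 237.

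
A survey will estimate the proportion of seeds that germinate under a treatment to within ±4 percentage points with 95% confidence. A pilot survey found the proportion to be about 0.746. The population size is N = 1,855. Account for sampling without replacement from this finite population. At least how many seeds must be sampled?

For a proportion with margin E = 0.04 at 95% confidence, z = 1.960.
n = p̂(1−p̂)(z/E)² = 0.746 × 0.254 × (1.960/0.04)² = 454.95 — call this n₀.
Finite-population correction with N = 1,855: n = n₀ / (1 + (n₀−1)/N) = 454.95 / 1.245 = 365.42
Round up: n = 366.

366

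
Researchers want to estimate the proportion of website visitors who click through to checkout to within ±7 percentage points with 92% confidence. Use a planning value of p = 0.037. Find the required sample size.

n = 23

For a proportion with margin E = 0.07 at 92% confidence, z = 1.751.
n = p̂(1−p̂)(z/E)² = 0.037 × 0.963 × (1.751/0.07)² = 22.29
Round up: n = 23.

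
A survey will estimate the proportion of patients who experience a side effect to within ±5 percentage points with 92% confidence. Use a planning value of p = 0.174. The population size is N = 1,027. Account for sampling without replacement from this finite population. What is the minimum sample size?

For a proportion with margin E = 0.05 at 92% confidence, z = 1.751.
n = p̂(1−p̂)(z/E)² = 0.174 × 0.826 × (1.751/0.05)² = 176.26 — call this n₀.
Finite-population correction with N = 1,027: n = n₀ / (1 + (n₀−1)/N) = 176.26 / 1.171 = 150.52
Round up: n = 151.

n = 151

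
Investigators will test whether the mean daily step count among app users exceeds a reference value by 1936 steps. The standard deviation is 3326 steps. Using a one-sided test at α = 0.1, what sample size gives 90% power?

For a one-sample z-test, n = ((z_α + z_β)·σ/δ)².
z_α = 1.282 (one-sided α = 0.1); z_β = 1.282 (power 90% → β = 0.1).
n = (2.564 × 3326 / 1936)² = 19.40
Round up: n = 20.

20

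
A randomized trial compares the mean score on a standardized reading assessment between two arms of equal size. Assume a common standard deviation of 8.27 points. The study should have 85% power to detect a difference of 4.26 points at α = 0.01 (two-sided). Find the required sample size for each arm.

99 per group

For two equal groups, n per group = 2·((z_{α/2} + z_β)·σ/δ)².
z_{α/2} = 2.576; z_β = 1.036 (power 85%).
n = 2 × (3.612 × 8.27 / 4.26)² = 2 × 49.17 = 98.34
Round up: n = 99 per group.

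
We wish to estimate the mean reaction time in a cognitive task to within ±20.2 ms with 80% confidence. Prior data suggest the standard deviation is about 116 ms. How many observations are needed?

55

For a mean, the margin of error is E = z·σ/√n, so n = (zσ/E)².
At 80% confidence, z = 1.282.
n = (1.282 × 116 / 20.2)² = 54.20
Round up: n = 55.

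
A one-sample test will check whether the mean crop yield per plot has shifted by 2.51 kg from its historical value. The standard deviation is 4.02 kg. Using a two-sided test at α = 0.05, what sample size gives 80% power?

21

For a one-sample z-test, n = ((z_{α/2} + z_β)·σ/δ)².
z_{α/2} = 1.960 (two-sided α = 0.05); z_β = 0.842 (power 80% → β = 0.2).
n = (2.802 × 4.02 / 2.51)² = 20.14
Round up: n = 21.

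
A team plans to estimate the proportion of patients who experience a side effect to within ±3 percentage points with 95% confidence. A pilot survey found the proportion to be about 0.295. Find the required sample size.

n = 888

For a proportion with margin E = 0.03 at 95% confidence, z = 1.960.
n = p̂(1−p̂)(z/E)² = 0.295 × 0.705 × (1.960/0.03)² = 887.73
Round up: n = 888.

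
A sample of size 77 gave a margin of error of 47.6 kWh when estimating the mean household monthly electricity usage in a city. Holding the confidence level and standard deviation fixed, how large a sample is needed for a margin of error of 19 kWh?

Margin of error scales as 1/√n, so n₂ = n₁·(E₁/E₂)².
n₂ = 77 × (47.6/19)² = 77 × 6.276 = 483.25
Round up: n₂ = 484.

n = 484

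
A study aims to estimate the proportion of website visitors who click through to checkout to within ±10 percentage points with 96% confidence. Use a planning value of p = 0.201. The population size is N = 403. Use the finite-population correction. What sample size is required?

For a proportion with margin E = 0.1 at 96% confidence, z = 2.054.
n = p̂(1−p̂)(z/E)² = 0.201 × 0.799 × (2.054/0.1)² = 67.76 — call this n₀.
Finite-population correction with N = 403: n = n₀ / (1 + (n₀−1)/N) = 67.76 / 1.166 = 58.11
Round up: n = 59.

59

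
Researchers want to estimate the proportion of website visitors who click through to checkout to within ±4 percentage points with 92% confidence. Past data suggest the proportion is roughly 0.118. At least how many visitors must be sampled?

200

For a proportion with margin E = 0.04 at 92% confidence, z = 1.751.
n = p̂(1−p̂)(z/E)² = 0.118 × 0.882 × (1.751/0.04)² = 199.44
Round up: n = 200.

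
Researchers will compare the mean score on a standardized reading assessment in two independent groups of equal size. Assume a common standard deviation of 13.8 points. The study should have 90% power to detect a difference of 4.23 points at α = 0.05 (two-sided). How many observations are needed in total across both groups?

For two equal groups, n per group = 2·((z_{α/2} + z_β)·σ/δ)².
z_{α/2} = 1.960; z_β = 1.282 (power 90%).
n = 2 × (3.242 × 13.8 / 4.23)² = 2 × 111.87 = 223.74
Round up: n = 224 per group.
Total across both groups: 2 × 224 = 448.

448 total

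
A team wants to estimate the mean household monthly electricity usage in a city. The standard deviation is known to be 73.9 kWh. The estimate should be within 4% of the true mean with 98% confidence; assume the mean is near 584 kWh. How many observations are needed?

For a mean, the margin of error is E = z·σ/√n, so n = (zσ/E)².
At 98% confidence, z = 2.326.
E = 4% of 584 = 23.36 kWh.
n = (2.326 × 73.9 / 23.36)² = 54.15
Round up: n = 55.

n = 55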